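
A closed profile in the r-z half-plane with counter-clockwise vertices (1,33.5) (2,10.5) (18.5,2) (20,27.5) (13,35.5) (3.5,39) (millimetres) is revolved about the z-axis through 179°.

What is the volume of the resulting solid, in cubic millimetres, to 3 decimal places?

Volume = 16806.438 mm³

Profile (r,z), 6 vertices: (1,33.5) (2,10.5) (18.5,2) (20,27.5) (13,35.5) (3.5,39)
edge 0: (1,33.5)→(2,10.5)  cross = 1·10.5 − 2·33.5 = -56.5000; (r_i+r_j)·cross = 3·-56.5000 = -169.5000
edge 1: (2,10.5)→(18.5,2)  cross = 2·2 − 18.5·10.5 = -190.2500; (r_i+r_j)·cross = 20.5·-190.2500 = -3900.1250
edge 2: (18.5,2)→(20,27.5)  cross = 18.5·27.5 − 20·2 = 468.7500; (r_i+r_j)·cross = 38.5·468.7500 = 18046.8750
edge 3: (20,27.5)→(13,35.5)  cross = 20·35.5 − 13·27.5 = 352.5000; (r_i+r_j)·cross = 33·352.5000 = 11632.5000
edge 4: (13,35.5)→(3.5,39)  cross = 13·39 − 3.5·35.5 = 382.7500; (r_i+r_j)·cross = 16.5·382.7500 = 6315.3750
edge 5: (3.5,39)→(1,33.5)  cross = 3.5·33.5 − 1·39 = 78.2500; (r_i+r_j)·cross = 4.5·78.2500 = 352.1250
Σcross = 1035.5000 → A = |Σcross|/2 = 517.7500 mm²
Σ(r_i+r_j)·cross = 32277.2500 → first moment M = |Σ|/6 = 5379.5417
R_c = M/A = 5379.5417/517.7500 = 10.3902 mm
θ = 179° = 3.124139 rad
V = θ·R_c·A = 3.124139·10.3902·517.7500 = 16806.438 mm³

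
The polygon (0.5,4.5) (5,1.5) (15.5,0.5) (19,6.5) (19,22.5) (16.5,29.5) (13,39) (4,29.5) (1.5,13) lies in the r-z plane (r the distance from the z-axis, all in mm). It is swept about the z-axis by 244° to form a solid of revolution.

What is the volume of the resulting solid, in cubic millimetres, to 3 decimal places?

Volume = 23034.874 mm³

Profile (r,z), 9 vertices: (0.5,4.5) (5,1.5) (15.5,0.5) (19,6.5) (19,22.5) (16.5,29.5) (13,39) (4,29.5) (1.5,13)
edge 0: (0.5,4.5)→(5,1.5)  cross = 0.5·1.5 − 5·4.5 = -21.7500; (r_i+r_j)·cross = 5.5·-21.7500 = -119.6250
edge 1: (5,1.5)→(15.5,0.5)  cross = 5·0.5 − 15.5·1.5 = -20.7500; (r_i+r_j)·cross = 20.5·-20.7500 = -425.3750
edge 2: (15.5,0.5)→(19,6.5)  cross = 15.5·6.5 − 19·0.5 = 91.2500; (r_i+r_j)·cross = 34.5·91.2500 = 3148.1250
edge 3: (19,6.5)→(19,22.5)  cross = 19·22.5 − 19·6.5 = 304.0000; (r_i+r_j)·cross = 38·304.0000 = 11552.0000
edge 4: (19,22.5)→(16.5,29.5)  cross = 19·29.5 − 16.5·22.5 = 189.2500; (r_i+r_j)·cross = 35.5·189.2500 = 6718.3750
edge 5: (16.5,29.5)→(13,39)  cross = 16.5·39 − 13·29.5 = 260.0000; (r_i+r_j)·cross = 29.5·260.0000 = 7670.0000
edge 6: (13,39)→(4,29.5)  cross = 13·29.5 − 4·39 = 227.5000; (r_i+r_j)·cross = 17·227.5000 = 3867.5000
edge 7: (4,29.5)→(1.5,13)  cross = 4·13 − 1.5·29.5 = 7.7500; (r_i+r_j)·cross = 5.5·7.7500 = 42.6250
edge 8: (1.5,13)→(0.5,4.5)  cross = 1.5·4.5 − 0.5·13 = 0.2500; (r_i+r_j)·cross = 2·0.2500 = 0.5000
Σcross = 1037.5000 → A = |Σcross|/2 = 518.7500 mm²
Σ(r_i+r_j)·cross = 32454.1250 → first moment M = |Σ|/6 = 5409.0208
R_c = M/A = 5409.0208/518.7500 = 10.4270 mm
θ = 244° = 4.258603 rad
V = θ·R_c·A = 4.258603·10.4270·518.7500 = 23034.874 mm³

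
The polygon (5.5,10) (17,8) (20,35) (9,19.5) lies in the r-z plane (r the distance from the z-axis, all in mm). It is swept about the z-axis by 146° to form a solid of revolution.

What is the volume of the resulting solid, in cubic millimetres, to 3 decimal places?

Profile (r,z), 4 vertices: (5.5,10) (17,8) (20,35) (9,19.5)
edge 0: (5.5,10)→(17,8)  cross = 5.5·8 − 17·10 = -126.0000; (r_i+r_j)·cross = 22.5·-126.0000 = -2835.0000
edge 1: (17,8)→(20,35)  cross = 17·35 − 20·8 = 435.0000; (r_i+r_j)·cross = 37·435.0000 = 16095.0000
edge 2: (20,35)→(9,19.5)  cross = 20·19.5 − 9·35 = 75.0000; (r_i+r_j)·cross = 29·75.0000 = 2175.0000
edge 3: (9,19.5)→(5.5,10)  cross = 9·10 − 5.5·19.5 = -17.2500; (r_i+r_j)·cross = 14.5·-17.2500 = -250.1250
Σcross = 366.7500 → A = |Σcross|/2 = 183.3750 mm²
Σ(r_i+r_j)·cross = 15184.8750 → first moment M = |Σ|/6 = 2530.8125
R_c = M/A = 2530.8125/183.3750 = 13.8013 mm
θ = 146° = 2.548181 rad
V = θ·R_c·A = 2.548181·13.8013·183.3750 = 6448.968 mm³

Volume = 6448.968 mm³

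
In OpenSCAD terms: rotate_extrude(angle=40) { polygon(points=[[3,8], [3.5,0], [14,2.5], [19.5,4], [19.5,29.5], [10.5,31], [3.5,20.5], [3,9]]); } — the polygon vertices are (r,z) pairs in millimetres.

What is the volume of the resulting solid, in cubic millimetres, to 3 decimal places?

Profile (r,z), 8 vertices: (3,8) (3.5,0) (14,2.5) (19.5,4) (19.5,29.5) (10.5,31) (3.5,20.5) (3,9)
edge 0: (3,8)→(3.5,0)  cross = 3·0 − 3.5·8 = -28.0000; (r_i+r_j)·cross = 6.5·-28.0000 = -182.0000
edge 1: (3.5,0)→(14,2.5)  cross = 3.5·2.5 − 14·0 = 8.7500; (r_i+r_j)·cross = 17.5·8.7500 = 153.1250
edge 2: (14,2.5)→(19.5,4)  cross = 14·4 − 19.5·2.5 = 7.2500; (r_i+r_j)·cross = 33.5·7.2500 = 242.8750
edge 3: (19.5,4)→(19.5,29.5)  cross = 19.5·29.5 − 19.5·4 = 497.2500; (r_i+r_j)·cross = 39·497.2500 = 19392.7500
edge 4: (19.5,29.5)→(10.5,31)  cross = 19.5·31 − 10.5·29.5 = 294.7500; (r_i+r_j)·cross = 30·294.7500 = 8842.5000
edge 5: (10.5,31)→(3.5,20.5)  cross = 10.5·20.5 − 3.5·31 = 106.7500; (r_i+r_j)·cross = 14·106.7500 = 1494.5000
edge 6: (3.5,20.5)→(3,9)  cross = 3.5·9 − 3·20.5 = -30.0000; (r_i+r_j)·cross = 6.5·-30.0000 = -195.0000
edge 7: (3,9)→(3,8)  cross = 3·8 − 3·9 = -3.0000; (r_i+r_j)·cross = 6·-3.0000 = -18.0000
Σcross = 853.7500 → A = |Σcross|/2 = 426.8750 mm²
Σ(r_i+r_j)·cross = 29730.7500 → first moment M = |Σ|/6 = 4955.1250
R_c = M/A = 4955.1250/426.8750 = 11.6079 mm
θ = 40° = 0.698132 rad
V = θ·R_c·A = 0.698132·11.6079·426.8750 = 3459.330 mm³

Volume = 3459.330 mm³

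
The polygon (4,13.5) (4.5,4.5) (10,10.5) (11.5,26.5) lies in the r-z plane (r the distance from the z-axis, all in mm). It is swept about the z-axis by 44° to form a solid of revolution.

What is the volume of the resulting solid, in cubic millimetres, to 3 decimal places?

Volume = 452.320 mm³

Profile (r,z), 4 vertices: (4,13.5) (4.5,4.5) (10,10.5) (11.5,26.5)
edge 0: (4,13.5)→(4.5,4.5)  cross = 4·4.5 − 4.5·13.5 = -42.7500; (r_i+r_j)·cross = 8.5·-42.7500 = -363.3750
edge 1: (4.5,4.5)→(10,10.5)  cross = 4.5·10.5 − 10·4.5 = 2.2500; (r_i+r_j)·cross = 14.5·2.2500 = 32.6250
edge 2: (10,10.5)→(11.5,26.5)  cross = 10·26.5 − 11.5·10.5 = 144.2500; (r_i+r_j)·cross = 21.5·144.2500 = 3101.3750
edge 3: (11.5,26.5)→(4,13.5)  cross = 11.5·13.5 − 4·26.5 = 49.2500; (r_i+r_j)·cross = 15.5·49.2500 = 763.3750
Σcross = 153.0000 → A = |Σcross|/2 = 76.5000 mm²
Σ(r_i+r_j)·cross = 3534.0000 → first moment M = |Σ|/6 = 589.0000
R_c = M/A = 589.0000/76.5000 = 7.6993 mm
θ = 44° = 0.767945 rad
V = θ·R_c·A = 0.767945·7.6993·76.5000 = 452.320 mm³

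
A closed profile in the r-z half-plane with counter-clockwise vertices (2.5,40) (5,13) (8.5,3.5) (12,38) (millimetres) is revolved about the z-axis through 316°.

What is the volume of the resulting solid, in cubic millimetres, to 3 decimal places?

Profile (r,z), 4 vertices: (2.5,40) (5,13) (8.5,3.5) (12,38)
edge 0: (2.5,40)→(5,13)  cross = 2.5·13 − 5·40 = -167.5000; (r_i+r_j)·cross = 7.5·-167.5000 = -1256.2500
edge 1: (5,13)→(8.5,3.5)  cross = 5·3.5 − 8.5·13 = -93.0000; (r_i+r_j)·cross = 13.5·-93.0000 = -1255.5000
edge 2: (8.5,3.5)→(12,38)  cross = 8.5·38 − 12·3.5 = 281.0000; (r_i+r_j)·cross = 20.5·281.0000 = 5760.5000
edge 3: (12,38)→(2.5,40)  cross = 12·40 − 2.5·38 = 385.0000; (r_i+r_j)·cross = 14.5·385.0000 = 5582.5000
Σcross = 405.5000 → A = |Σcross|/2 = 202.7500 mm²
Σ(r_i+r_j)·cross = 8831.2500 → first moment M = |Σ|/6 = 1471.8750
R_c = M/A = 1471.8750/202.7500 = 7.2596 mm
θ = 316° = 5.515240 rad
V = θ·R_c·A = 5.515240·7.2596·202.7500 = 8117.745 mm³

Volume = 8117.745 mm³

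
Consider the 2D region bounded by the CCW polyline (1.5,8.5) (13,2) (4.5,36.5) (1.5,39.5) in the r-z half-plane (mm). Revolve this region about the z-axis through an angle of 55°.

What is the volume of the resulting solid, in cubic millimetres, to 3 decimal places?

Volume = 1149.677 mm³

Profile (r,z), 4 vertices: (1.5,8.5) (13,2) (4.5,36.5) (1.5,39.5)
edge 0: (1.5,8.5)→(13,2)  cross = 1.5·2 − 13·8.5 = -107.5000; (r_i+r_j)·cross = 14.5·-107.5000 = -1558.7500
edge 1: (13,2)→(4.5,36.5)  cross = 13·36.5 − 4.5·2 = 465.5000; (r_i+r_j)·cross = 17.5·465.5000 = 8146.2500
edge 2: (4.5,36.5)→(1.5,39.5)  cross = 4.5·39.5 − 1.5·36.5 = 123.0000; (r_i+r_j)·cross = 6·123.0000 = 738.0000
edge 3: (1.5,39.5)→(1.5,8.5)  cross = 1.5·8.5 − 1.5·39.5 = -46.5000; (r_i+r_j)·cross = 3·-46.5000 = -139.5000
Σcross = 434.5000 → A = |Σcross|/2 = 217.2500 mm²
Σ(r_i+r_j)·cross = 7186.0000 → first moment M = |Σ|/6 = 1197.6667
R_c = M/A = 1197.6667/217.2500 = 5.5129 mm
θ = 55° = 0.959931 rad
V = θ·R_c·A = 0.959931·5.5129·217.2500 = 1149.677 mm³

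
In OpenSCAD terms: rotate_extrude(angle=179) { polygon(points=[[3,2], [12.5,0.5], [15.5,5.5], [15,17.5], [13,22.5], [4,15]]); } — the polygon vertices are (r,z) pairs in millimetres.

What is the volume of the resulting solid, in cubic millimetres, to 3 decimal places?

Profile (r,z), 6 vertices: (3,2) (12.5,0.5) (15.5,5.5) (15,17.5) (13,22.5) (4,15)
edge 0: (3,2)→(12.5,0.5)  cross = 3·0.5 − 12.5·2 = -23.5000; (r_i+r_j)·cross = 15.5·-23.5000 = -364.2500
edge 1: (12.5,0.5)→(15.5,5.5)  cross = 12.5·5.5 − 15.5·0.5 = 61.0000; (r_i+r_j)·cross = 28·61.0000 = 1708.0000
edge 2: (15.5,5.5)→(15,17.5)  cross = 15.5·17.5 − 15·5.5 = 188.7500; (r_i+r_j)·cross = 30.5·188.7500 = 5756.8750
edge 3: (15,17.5)→(13,22.5)  cross = 15·22.5 − 13·17.5 = 110.0000; (r_i+r_j)·cross = 28·110.0000 = 3080.0000
edge 4: (13,22.5)→(4,15)  cross = 13·15 − 4·22.5 = 105.0000; (r_i+r_j)·cross = 17·105.0000 = 1785.0000
edge 5: (4,15)→(3,2)  cross = 4·2 − 3·15 = -37.0000; (r_i+r_j)·cross = 7·-37.0000 = -259.0000
Σcross = 404.2500 → A = |Σcross|/2 = 202.1250 mm²
Σ(r_i+r_j)·cross = 11706.6250 → first moment M = |Σ|/6 = 1951.1042
R_c = M/A = 1951.1042/202.1250 = 9.6530 mm
θ = 179° = 3.124139 rad
V = θ·R_c·A = 3.124139·9.6530·202.1250 = 6095.521 mm³

Volume = 6095.521 mm³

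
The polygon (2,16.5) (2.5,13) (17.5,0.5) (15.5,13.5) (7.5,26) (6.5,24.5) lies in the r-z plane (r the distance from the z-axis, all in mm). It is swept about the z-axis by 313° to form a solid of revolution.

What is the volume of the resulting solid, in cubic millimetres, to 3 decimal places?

Profile (r,z), 6 vertices: (2,16.5) (2.5,13) (17.5,0.5) (15.5,13.5) (7.5,26) (6.5,24.5)
edge 0: (2,16.5)→(2.5,13)  cross = 2·13 − 2.5·16.5 = -15.2500; (r_i+r_j)·cross = 4.5·-15.2500 = -68.6250
edge 1: (2.5,13)→(17.5,0.5)  cross = 2.5·0.5 − 17.5·13 = -226.2500; (r_i+r_j)·cross = 20·-226.2500 = -4525.0000
edge 2: (17.5,0.5)→(15.5,13.5)  cross = 17.5·13.5 − 15.5·0.5 = 228.5000; (r_i+r_j)·cross = 33·228.5000 = 7540.5000
edge 3: (15.5,13.5)→(7.5,26)  cross = 15.5·26 − 7.5·13.5 = 301.7500; (r_i+r_j)·cross = 23·301.7500 = 6940.2500
edge 4: (7.5,26)→(6.5,24.5)  cross = 7.5·24.5 − 6.5·26 = 14.7500; (r_i+r_j)·cross = 14·14.7500 = 206.5000
edge 5: (6.5,24.5)→(2,16.5)  cross = 6.5·16.5 − 2·24.5 = 58.2500; (r_i+r_j)·cross = 8.5·58.2500 = 495.1250
Σcross = 361.7500 → A = |Σcross|/2 = 180.8750 mm²
Σ(r_i+r_j)·cross = 10588.7500 → first moment M = |Σ|/6 = 1764.7917
R_c = M/A = 1764.7917/180.8750 = 9.7570 mm
θ = 313° = 5.462881 rad
V = θ·R_c·A = 5.462881·9.7570·180.8750 = 9640.846 mm³

Volume = 9640.846 mm³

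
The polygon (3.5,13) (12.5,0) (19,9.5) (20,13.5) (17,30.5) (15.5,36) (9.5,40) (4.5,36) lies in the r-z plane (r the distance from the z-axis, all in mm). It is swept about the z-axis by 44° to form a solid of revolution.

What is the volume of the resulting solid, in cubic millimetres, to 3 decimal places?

Volume = 3969.795 mm³

Profile (r,z), 8 vertices: (3.5,13) (12.5,0) (19,9.5) (20,13.5) (17,30.5) (15.5,36) (9.5,40) (4.5,36)
edge 0: (3.5,13)→(12.5,0)  cross = 3.5·0 − 12.5·13 = -162.5000; (r_i+r_j)·cross = 16·-162.5000 = -2600.0000
edge 1: (12.5,0)→(19,9.5)  cross = 12.5·9.5 − 19·0 = 118.7500; (r_i+r_j)·cross = 31.5·118.7500 = 3740.6250
edge 2: (19,9.5)→(20,13.5)  cross = 19·13.5 − 20·9.5 = 66.5000; (r_i+r_j)·cross = 39·66.5000 = 2593.5000
edge 3: (20,13.5)→(17,30.5)  cross = 20·30.5 − 17·13.5 = 380.5000; (r_i+r_j)·cross = 37·380.5000 = 14078.5000
edge 4: (17,30.5)→(15.5,36)  cross = 17·36 − 15.5·30.5 = 139.2500; (r_i+r_j)·cross = 32.5·139.2500 = 4525.6250
edge 5: (15.5,36)→(9.5,40)  cross = 15.5·40 − 9.5·36 = 278.0000; (r_i+r_j)·cross = 25·278.0000 = 6950.0000
edge 6: (9.5,40)→(4.5,36)  cross = 9.5·36 − 4.5·40 = 162.0000; (r_i+r_j)·cross = 14·162.0000 = 2268.0000
edge 7: (4.5,36)→(3.5,13)  cross = 4.5·13 − 3.5·36 = -67.5000; (r_i+r_j)·cross = 8·-67.5000 = -540.0000
Σcross = 915.0000 → A = |Σcross|/2 = 457.5000 mm²
Σ(r_i+r_j)·cross = 31016.2500 → first moment M = |Σ|/6 = 5169.3750
R_c = M/A = 5169.3750/457.5000 = 11.2992 mm
θ = 44° = 0.767945 rad
V = θ·R_c·A = 0.767945·11.2992·457.5000 = 3969.795 mm³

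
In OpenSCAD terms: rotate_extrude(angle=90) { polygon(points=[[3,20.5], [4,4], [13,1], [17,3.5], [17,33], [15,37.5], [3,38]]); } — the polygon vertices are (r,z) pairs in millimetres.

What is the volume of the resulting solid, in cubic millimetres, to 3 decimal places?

Profile (r,z), 7 vertices: (3,20.5) (4,4) (13,1) (17,3.5) (17,33) (15,37.5) (3,38)
edge 0: (3,20.5)→(4,4)  cross = 3·4 − 4·20.5 = -70.0000; (r_i+r_j)·cross = 7·-70.0000 = -490.0000
edge 1: (4,4)→(13,1)  cross = 4·1 − 13·4 = -48.0000; (r_i+r_j)·cross = 17·-48.0000 = -816.0000
edge 2: (13,1)→(17,3.5)  cross = 13·3.5 − 17·1 = 28.5000; (r_i+r_j)·cross = 30·28.5000 = 855.0000
edge 3: (17,3.5)→(17,33)  cross = 17·33 − 17·3.5 = 501.5000; (r_i+r_j)·cross = 34·501.5000 = 17051.0000
edge 4: (17,33)→(15,37.5)  cross = 17·37.5 − 15·33 = 142.5000; (r_i+r_j)·cross = 32·142.5000 = 4560.0000
edge 5: (15,37.5)→(3,38)  cross = 15·38 − 3·37.5 = 457.5000; (r_i+r_j)·cross = 18·457.5000 = 8235.0000
edge 6: (3,38)→(3,20.5)  cross = 3·20.5 − 3·38 = -52.5000; (r_i+r_j)·cross = 6·-52.5000 = -315.0000
Σcross = 959.5000 → A = |Σcross|/2 = 479.7500 mm²
Σ(r_i+r_j)·cross = 29080.0000 → first moment M = |Σ|/6 = 4846.6667
R_c = M/A = 4846.6667/479.7500 = 10.1025 mm
θ = 90° = 1.570796 rad
V = θ·R_c·A = 1.570796·10.1025·479.7500 = 7613.126 mm³

Volume = 7613.126 mm³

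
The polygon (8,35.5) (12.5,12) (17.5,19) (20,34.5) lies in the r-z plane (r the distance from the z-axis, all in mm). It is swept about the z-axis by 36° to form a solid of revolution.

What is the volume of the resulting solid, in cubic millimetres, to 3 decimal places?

Profile (r,z), 4 vertices: (8,35.5) (12.5,12) (17.5,19) (20,34.5)
edge 0: (8,35.5)→(12.5,12)  cross = 8·12 − 12.5·35.5 = -347.7500; (r_i+r_j)·cross = 20.5·-347.7500 = -7128.8750
edge 1: (12.5,12)→(17.5,19)  cross = 12.5·19 − 17.5·12 = 27.5000; (r_i+r_j)·cross = 30·27.5000 = 825.0000
edge 2: (17.5,19)→(20,34.5)  cross = 17.5·34.5 − 20·19 = 223.7500; (r_i+r_j)·cross = 37.5·223.7500 = 8390.6250
edge 3: (20,34.5)→(8,35.5)  cross = 20·35.5 − 8·34.5 = 434.0000; (r_i+r_j)·cross = 28·434.0000 = 12152.0000
Σcross = 337.5000 → A = |Σcross|/2 = 168.7500 mm²
Σ(r_i+r_j)·cross = 14238.7500 → first moment M = |Σ|/6 = 2373.1250
R_c = M/A = 2373.1250/168.7500 = 14.0630 mm
θ = 36° = 0.628319 rad
V = θ·R_c·A = 0.628319·14.0630·168.7500 = 1491.078 mm³

Volume = 1491.078 mm³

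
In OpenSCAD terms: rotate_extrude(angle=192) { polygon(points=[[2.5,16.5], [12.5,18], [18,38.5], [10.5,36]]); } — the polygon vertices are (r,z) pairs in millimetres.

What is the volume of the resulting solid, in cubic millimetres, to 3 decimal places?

Profile (r,z), 4 vertices: (2.5,16.5) (12.5,18) (18,38.5) (10.5,36)
edge 0: (2.5,16.5)→(12.5,18)  cross = 2.5·18 − 12.5·16.5 = -161.2500; (r_i+r_j)·cross = 15·-161.2500 = -2418.7500
edge 1: (12.5,18)→(18,38.5)  cross = 12.5·38.5 − 18·18 = 157.2500; (r_i+r_j)·cross = 30.5·157.2500 = 4796.1250
edge 2: (18,38.5)→(10.5,36)  cross = 18·36 − 10.5·38.5 = 243.7500; (r_i+r_j)·cross = 28.5·243.7500 = 6946.8750
edge 3: (10.5,36)→(2.5,16.5)  cross = 10.5·16.5 − 2.5·36 = 83.2500; (r_i+r_j)·cross = 13·83.2500 = 1082.2500
Σcross = 323.0000 → A = |Σcross|/2 = 161.5000 mm²
Σ(r_i+r_j)·cross = 10406.5000 → first moment M = |Σ|/6 = 1734.4167
R_c = M/A = 1734.4167/161.5000 = 10.7394 mm
θ = 192° = 3.351032 rad
V = θ·R_c·A = 3.351032·10.7394·161.5000 = 5812.086 mm³

Volume = 5812.086 mm³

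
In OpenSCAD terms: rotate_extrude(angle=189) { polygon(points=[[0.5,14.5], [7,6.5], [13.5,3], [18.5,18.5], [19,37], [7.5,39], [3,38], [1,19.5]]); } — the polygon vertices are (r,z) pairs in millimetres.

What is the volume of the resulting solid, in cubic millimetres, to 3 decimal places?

Profile (r,z), 8 vertices: (0.5,14.5) (7,6.5) (13.5,3) (18.5,18.5) (19,37) (7.5,39) (3,38) (1,19.5)
edge 0: (0.5,14.5)→(7,6.5)  cross = 0.5·6.5 − 7·14.5 = -98.2500; (r_i+r_j)·cross = 7.5·-98.2500 = -736.8750
edge 1: (7,6.5)→(13.5,3)  cross = 7·3 − 13.5·6.5 = -66.7500; (r_i+r_j)·cross = 20.5·-66.7500 = -1368.3750
edge 2: (13.5,3)→(18.5,18.5)  cross = 13.5·18.5 − 18.5·3 = 194.2500; (r_i+r_j)·cross = 32·194.2500 = 6216.0000
edge 3: (18.5,18.5)→(19,37)  cross = 18.5·37 − 19·18.5 = 333.0000; (r_i+r_j)·cross = 37.5·333.0000 = 12487.5000
edge 4: (19,37)→(7.5,39)  cross = 19·39 − 7.5·37 = 463.5000; (r_i+r_j)·cross = 26.5·463.5000 = 12282.7500
edge 5: (7.5,39)→(3,38)  cross = 7.5·38 − 3·39 = 168.0000; (r_i+r_j)·cross = 10.5·168.0000 = 1764.0000
edge 6: (3,38)→(1,19.5)  cross = 3·19.5 − 1·38 = 20.5000; (r_i+r_j)·cross = 4·20.5000 = 82.0000
edge 7: (1,19.5)→(0.5,14.5)  cross = 1·14.5 − 0.5·19.5 = 4.7500; (r_i+r_j)·cross = 1.5·4.7500 = 7.1250
Σcross = 1019.0000 → A = |Σcross|/2 = 509.5000 mm²
Σ(r_i+r_j)·cross = 30734.1250 → first moment M = |Σ|/6 = 5122.3542
R_c = M/A = 5122.3542/509.5000 = 10.0537 mm
θ = 189° = 3.298672 rad
V = θ·R_c·A = 3.298672·10.0537·509.5000 = 16896.968 mm³

Volume = 16896.968 mm³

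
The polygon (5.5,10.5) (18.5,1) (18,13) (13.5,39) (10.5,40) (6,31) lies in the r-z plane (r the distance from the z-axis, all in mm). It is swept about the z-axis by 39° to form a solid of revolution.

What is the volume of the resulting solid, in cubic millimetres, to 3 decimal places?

Profile (r,z), 6 vertices: (5.5,10.5) (18.5,1) (18,13) (13.5,39) (10.5,40) (6,31)
edge 0: (5.5,10.5)→(18.5,1)  cross = 5.5·1 − 18.5·10.5 = -188.7500; (r_i+r_j)·cross = 24·-188.7500 = -4530.0000
edge 1: (18.5,1)→(18,13)  cross = 18.5·13 − 18·1 = 222.5000; (r_i+r_j)·cross = 36.5·222.5000 = 8121.2500
edge 2: (18,13)→(13.5,39)  cross = 18·39 − 13.5·13 = 526.5000; (r_i+r_j)·cross = 31.5·526.5000 = 16584.7500
edge 3: (13.5,39)→(10.5,40)  cross = 13.5·40 − 10.5·39 = 130.5000; (r_i+r_j)·cross = 24·130.5000 = 3132.0000
edge 4: (10.5,40)→(6,31)  cross = 10.5·31 − 6·40 = 85.5000; (r_i+r_j)·cross = 16.5·85.5000 = 1410.7500
edge 5: (6,31)→(5.5,10.5)  cross = 6·10.5 − 5.5·31 = -107.5000; (r_i+r_j)·cross = 11.5·-107.5000 = -1236.2500
Σcross = 668.7500 → A = |Σcross|/2 = 334.3750 mm²
Σ(r_i+r_j)·cross = 23482.5000 → first moment M = |Σ|/6 = 3913.7500
R_c = M/A = 3913.7500/334.3750 = 11.7047 mm
θ = 39° = 0.680678 rad
V = θ·R_c·A = 0.680678·11.7047·334.3750 = 2664.005 mm³

Volume = 2664.005 mm³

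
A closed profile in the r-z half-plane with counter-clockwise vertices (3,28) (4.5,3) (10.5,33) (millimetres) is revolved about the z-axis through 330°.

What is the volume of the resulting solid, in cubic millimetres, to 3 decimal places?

Volume = 3369.358 mm³

Profile (r,z), 3 vertices: (3,28) (4.5,3) (10.5,33)
edge 0: (3,28)→(4.5,3)  cross = 3·3 − 4.5·28 = -117.0000; (r_i+r_j)·cross = 7.5·-117.0000 = -877.5000
edge 1: (4.5,3)→(10.5,33)  cross = 4.5·33 − 10.5·3 = 117.0000; (r_i+r_j)·cross = 15·117.0000 = 1755.0000
edge 2: (10.5,33)→(3,28)  cross = 10.5·28 − 3·33 = 195.0000; (r_i+r_j)·cross = 13.5·195.0000 = 2632.5000
Σcross = 195.0000 → A = |Σcross|/2 = 97.5000 mm²
Σ(r_i+r_j)·cross = 3510.0000 → first moment M = |Σ|/6 = 585.0000
R_c = M/A = 585.0000/97.5000 = 6.0000 mm
θ = 330° = 5.759587 rad
V = θ·R_c·A = 5.759587·6.0000·97.5000 = 3369.358 mm³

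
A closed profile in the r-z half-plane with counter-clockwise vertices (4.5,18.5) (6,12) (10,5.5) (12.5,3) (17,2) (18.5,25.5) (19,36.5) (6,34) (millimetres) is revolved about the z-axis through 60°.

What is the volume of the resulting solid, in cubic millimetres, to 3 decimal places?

Volume = 4857.862 mm³

Profile (r,z), 8 vertices: (4.5,18.5) (6,12) (10,5.5) (12.5,3) (17,2) (18.5,25.5) (19,36.5) (6,34)
edge 0: (4.5,18.5)→(6,12)  cross = 4.5·12 − 6·18.5 = -57.0000; (r_i+r_j)·cross = 10.5·-57.0000 = -598.5000
edge 1: (6,12)→(10,5.5)  cross = 6·5.5 − 10·12 = -87.0000; (r_i+r_j)·cross = 16·-87.0000 = -1392.0000
edge 2: (10,5.5)→(12.5,3)  cross = 10·3 − 12.5·5.5 = -38.7500; (r_i+r_j)·cross = 22.5·-38.7500 = -871.8750
edge 3: (12.5,3)→(17,2)  cross = 12.5·2 − 17·3 = -26.0000; (r_i+r_j)·cross = 29.5·-26.0000 = -767.0000
edge 4: (17,2)→(18.5,25.5)  cross = 17·25.5 − 18.5·2 = 396.5000; (r_i+r_j)·cross = 35.5·396.5000 = 14075.7500
edge 5: (18.5,25.5)→(19,36.5)  cross = 18.5·36.5 − 19·25.5 = 190.7500; (r_i+r_j)·cross = 37.5·190.7500 = 7153.1250
edge 6: (19,36.5)→(6,34)  cross = 19·34 − 6·36.5 = 427.0000; (r_i+r_j)·cross = 25·427.0000 = 10675.0000
edge 7: (6,34)→(4.5,18.5)  cross = 6·18.5 − 4.5·34 = -42.0000; (r_i+r_j)·cross = 10.5·-42.0000 = -441.0000
Σcross = 763.5000 → A = |Σcross|/2 = 381.7500 mm²
Σ(r_i+r_j)·cross = 27833.5000 → first moment M = |Σ|/6 = 4638.9167
R_c = M/A = 4638.9167/381.7500 = 12.1517 mm
θ = 60° = 1.047198 rad
V = θ·R_c·A = 1.047198·12.1517·381.7500 = 4857.862 mm³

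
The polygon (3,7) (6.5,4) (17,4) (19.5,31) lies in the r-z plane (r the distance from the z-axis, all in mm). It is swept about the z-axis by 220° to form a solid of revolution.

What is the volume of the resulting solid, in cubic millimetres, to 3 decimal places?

Volume = 10278.942 mm³

Profile (r,z), 4 vertices: (3,7) (6.5,4) (17,4) (19.5,31)
edge 0: (3,7)→(6.5,4)  cross = 3·4 − 6.5·7 = -33.5000; (r_i+r_j)·cross = 9.5·-33.5000 = -318.2500
edge 1: (6.5,4)→(17,4)  cross = 6.5·4 − 17·4 = -42.0000; (r_i+r_j)·cross = 23.5·-42.0000 = -987.0000
edge 2: (17,4)→(19.5,31)  cross = 17·31 − 19.5·4 = 449.0000; (r_i+r_j)·cross = 36.5·449.0000 = 16388.5000
edge 3: (19.5,31)→(3,7)  cross = 19.5·7 − 3·31 = 43.5000; (r_i+r_j)·cross = 22.5·43.5000 = 978.7500
Σcross = 417.0000 → A = |Σcross|/2 = 208.5000 mm²
Σ(r_i+r_j)·cross = 16062.0000 → first moment M = |Σ|/6 = 2677.0000
R_c = M/A = 2677.0000/208.5000 = 12.8393 mm
θ = 220° = 3.839724 rad
V = θ·R_c·A = 3.839724·12.8393·208.5000 = 10278.942 mm³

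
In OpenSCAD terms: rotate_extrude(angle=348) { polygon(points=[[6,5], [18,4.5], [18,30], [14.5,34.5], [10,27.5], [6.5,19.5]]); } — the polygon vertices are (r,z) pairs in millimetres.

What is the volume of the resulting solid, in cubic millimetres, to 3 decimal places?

Profile (r,z), 6 vertices: (6,5) (18,4.5) (18,30) (14.5,34.5) (10,27.5) (6.5,19.5)
edge 0: (6,5)→(18,4.5)  cross = 6·4.5 − 18·5 = -63.0000; (r_i+r_j)·cross = 24·-63.0000 = -1512.0000
edge 1: (18,4.5)→(18,30)  cross = 18·30 − 18·4.5 = 459.0000; (r_i+r_j)·cross = 36·459.0000 = 16524.0000
edge 2: (18,30)→(14.5,34.5)  cross = 18·34.5 − 14.5·30 = 186.0000; (r_i+r_j)·cross = 32.5·186.0000 = 6045.0000
edge 3: (14.5,34.5)→(10,27.5)  cross = 14.5·27.5 − 10·34.5 = 53.7500; (r_i+r_j)·cross = 24.5·53.7500 = 1316.8750
edge 4: (10,27.5)→(6.5,19.5)  cross = 10·19.5 − 6.5·27.5 = 16.2500; (r_i+r_j)·cross = 16.5·16.2500 = 268.1250
edge 5: (6.5,19.5)→(6,5)  cross = 6.5·5 − 6·19.5 = -84.5000; (r_i+r_j)·cross = 12.5·-84.5000 = -1056.2500
Σcross = 567.5000 → A = |Σcross|/2 = 283.7500 mm²
Σ(r_i+r_j)·cross = 21585.7500 → first moment M = |Σ|/6 = 3597.6250
R_c = M/A = 3597.6250/283.7500 = 12.6789 mm
θ = 348° = 6.073746 rad
V = θ·R_c·A = 6.073746·12.6789·283.7500 = 21851.060 mm³

Volume = 21851.060 mm³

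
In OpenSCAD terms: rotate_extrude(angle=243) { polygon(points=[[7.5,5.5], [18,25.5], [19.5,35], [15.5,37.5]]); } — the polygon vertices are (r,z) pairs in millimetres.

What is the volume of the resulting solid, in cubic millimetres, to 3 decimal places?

Volume = 6664.791 mm³

Profile (r,z), 4 vertices: (7.5,5.5) (18,25.5) (19.5,35) (15.5,37.5)
edge 0: (7.5,5.5)→(18,25.5)  cross = 7.5·25.5 − 18·5.5 = 92.2500; (r_i+r_j)·cross = 25.5·92.2500 = 2352.3750
edge 1: (18,25.5)→(19.5,35)  cross = 18·35 − 19.5·25.5 = 132.7500; (r_i+r_j)·cross = 37.5·132.7500 = 4978.1250
edge 2: (19.5,35)→(15.5,37.5)  cross = 19.5·37.5 − 15.5·35 = 188.7500; (r_i+r_j)·cross = 35·188.7500 = 6606.2500
edge 3: (15.5,37.5)→(7.5,5.5)  cross = 15.5·5.5 − 7.5·37.5 = -196.0000; (r_i+r_j)·cross = 23·-196.0000 = -4508.0000
Σcross = 217.7500 → A = |Σcross|/2 = 108.8750 mm²
Σ(r_i+r_j)·cross = 9428.7500 → first moment M = |Σ|/6 = 1571.4583
R_c = M/A = 1571.4583/108.8750 = 14.4336 mm
θ = 243° = 4.241150 rad
V = θ·R_c·A = 4.241150·14.4336·108.8750 = 6664.791 mm³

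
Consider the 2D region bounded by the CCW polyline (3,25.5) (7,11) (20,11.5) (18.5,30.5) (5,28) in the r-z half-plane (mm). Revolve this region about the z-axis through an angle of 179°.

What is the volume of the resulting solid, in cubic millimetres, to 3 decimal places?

Volume = 9898.250 mm³

Profile (r,z), 5 vertices: (3,25.5) (7,11) (20,11.5) (18.5,30.5) (5,28)
edge 0: (3,25.5)→(7,11)  cross = 3·11 − 7·25.5 = -145.5000; (r_i+r_j)·cross = 10·-145.5000 = -1455.0000
edge 1: (7,11)→(20,11.5)  cross = 7·11.5 − 20·11 = -139.5000; (r_i+r_j)·cross = 27·-139.5000 = -3766.5000
edge 2: (20,11.5)→(18.5,30.5)  cross = 20·30.5 − 18.5·11.5 = 397.2500; (r_i+r_j)·cross = 38.5·397.2500 = 15294.1250
edge 3: (18.5,30.5)→(5,28)  cross = 18.5·28 − 5·30.5 = 365.5000; (r_i+r_j)·cross = 23.5·365.5000 = 8589.2500
edge 4: (5,28)→(3,25.5)  cross = 5·25.5 − 3·28 = 43.5000; (r_i+r_j)·cross = 8·43.5000 = 348.0000
Σcross = 521.2500 → A = |Σcross|/2 = 260.6250 mm²
Σ(r_i+r_j)·cross = 19009.8750 → first moment M = |Σ|/6 = 3168.3125
R_c = M/A = 3168.3125/260.6250 = 12.1566 mm
θ = 179° = 3.124139 rad
V = θ·R_c·A = 3.124139·12.1566·260.6250 = 9898.250 mm³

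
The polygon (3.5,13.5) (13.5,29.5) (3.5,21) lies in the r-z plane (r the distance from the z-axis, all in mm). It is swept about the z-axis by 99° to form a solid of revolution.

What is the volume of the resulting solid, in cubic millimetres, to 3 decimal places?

Volume = 442.768 mm³

Profile (r,z), 3 vertices: (3.5,13.5) (13.5,29.5) (3.5,21)
edge 0: (3.5,13.5)→(13.5,29.5)  cross = 3.5·29.5 − 13.5·13.5 = -79.0000; (r_i+r_j)·cross = 17·-79.0000 = -1343.0000
edge 1: (13.5,29.5)→(3.5,21)  cross = 13.5·21 − 3.5·29.5 = 180.2500; (r_i+r_j)·cross = 17·180.2500 = 3064.2500
edge 2: (3.5,21)→(3.5,13.5)  cross = 3.5·13.5 − 3.5·21 = -26.2500; (r_i+r_j)·cross = 7·-26.2500 = -183.7500
Σcross = 75.0000 → A = |Σcross|/2 = 37.5000 mm²
Σ(r_i+r_j)·cross = 1537.5000 → first moment M = |Σ|/6 = 256.2500
R_c = M/A = 256.2500/37.5000 = 6.8333 mm
θ = 99° = 1.727876 rad
V = θ·R_c·A = 1.727876·6.8333·37.5000 = 442.768 mm³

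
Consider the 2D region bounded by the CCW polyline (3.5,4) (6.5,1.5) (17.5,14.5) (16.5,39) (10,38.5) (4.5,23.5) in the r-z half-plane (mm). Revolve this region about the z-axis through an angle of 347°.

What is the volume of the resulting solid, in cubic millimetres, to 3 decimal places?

Profile (r,z), 6 vertices: (3.5,4) (6.5,1.5) (17.5,14.5) (16.5,39) (10,38.5) (4.5,23.5)
edge 0: (3.5,4)→(6.5,1.5)  cross = 3.5·1.5 − 6.5·4 = -20.7500; (r_i+r_j)·cross = 10·-20.7500 = -207.5000
edge 1: (6.5,1.5)→(17.5,14.5)  cross = 6.5·14.5 − 17.5·1.5 = 68.0000; (r_i+r_j)·cross = 24·68.0000 = 1632.0000
edge 2: (17.5,14.5)→(16.5,39)  cross = 17.5·39 − 16.5·14.5 = 443.2500; (r_i+r_j)·cross = 34·443.2500 = 15070.5000
edge 3: (16.5,39)→(10,38.5)  cross = 16.5·38.5 − 10·39 = 245.2500; (r_i+r_j)·cross = 26.5·245.2500 = 6499.1250
edge 4: (10,38.5)→(4.5,23.5)  cross = 10·23.5 − 4.5·38.5 = 61.7500; (r_i+r_j)·cross = 14.5·61.7500 = 895.3750
edge 5: (4.5,23.5)→(3.5,4)  cross = 4.5·4 − 3.5·23.5 = -64.2500; (r_i+r_j)·cross = 8·-64.2500 = -514.0000
Σcross = 733.2500 → A = |Σcross|/2 = 366.6250 mm²
Σ(r_i+r_j)·cross = 23375.5000 → first moment M = |Σ|/6 = 3895.9167
R_c = M/A = 3895.9167/366.6250 = 10.6264 mm
θ = 347° = 6.056293 rad
V = θ·R_c·A = 6.056293·10.6264·366.6250 = 23594.811 mm³

Volume = 23594.811 mm³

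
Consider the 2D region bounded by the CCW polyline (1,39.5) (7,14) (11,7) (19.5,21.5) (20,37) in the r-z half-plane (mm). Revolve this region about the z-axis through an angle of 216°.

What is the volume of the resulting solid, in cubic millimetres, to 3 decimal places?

Profile (r,z), 5 vertices: (1,39.5) (7,14) (11,7) (19.5,21.5) (20,37)
edge 0: (1,39.5)→(7,14)  cross = 1·14 − 7·39.5 = -262.5000; (r_i+r_j)·cross = 8·-262.5000 = -2100.0000
edge 1: (7,14)→(11,7)  cross = 7·7 − 11·14 = -105.0000; (r_i+r_j)·cross = 18·-105.0000 = -1890.0000
edge 2: (11,7)→(19.5,21.5)  cross = 11·21.5 − 19.5·7 = 100.0000; (r_i+r_j)·cross = 30.5·100.0000 = 3050.0000
edge 3: (19.5,21.5)→(20,37)  cross = 19.5·37 − 20·21.5 = 291.5000; (r_i+r_j)·cross = 39.5·291.5000 = 11514.2500
edge 4: (20,37)→(1,39.5)  cross = 20·39.5 − 1·37 = 753.0000; (r_i+r_j)·cross = 21·753.0000 = 15813.0000
Σcross = 777.0000 → A = |Σcross|/2 = 388.5000 mm²
Σ(r_i+r_j)·cross = 26387.2500 → first moment M = |Σ|/6 = 4397.8750
R_c = M/A = 4397.8750/388.5000 = 11.3201 mm
θ = 216° = 3.769911 rad
V = θ·R_c·A = 3.769911·11.3201·388.5000 = 16579.598 mm³

Volume = 16579.598 mm³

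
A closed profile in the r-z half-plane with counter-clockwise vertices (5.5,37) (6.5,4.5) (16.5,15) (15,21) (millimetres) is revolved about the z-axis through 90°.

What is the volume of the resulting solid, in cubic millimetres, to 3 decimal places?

Profile (r,z), 4 vertices: (5.5,37) (6.5,4.5) (16.5,15) (15,21)
edge 0: (5.5,37)→(6.5,4.5)  cross = 5.5·4.5 − 6.5·37 = -215.7500; (r_i+r_j)·cross = 12·-215.7500 = -2589.0000
edge 1: (6.5,4.5)→(16.5,15)  cross = 6.5·15 − 16.5·4.5 = 23.2500; (r_i+r_j)·cross = 23·23.2500 = 534.7500
edge 2: (16.5,15)→(15,21)  cross = 16.5·21 − 15·15 = 121.5000; (r_i+r_j)·cross = 31.5·121.5000 = 3827.2500
edge 3: (15,21)→(5.5,37)  cross = 15·37 − 5.5·21 = 439.5000; (r_i+r_j)·cross = 20.5·439.5000 = 9009.7500
Σcross = 368.5000 → A = |Σcross|/2 = 184.2500 mm²
Σ(r_i+r_j)·cross = 10782.7500 → first moment M = |Σ|/6 = 1797.1250
R_c = M/A = 1797.1250/184.2500 = 9.7537 mm
θ = 90° = 1.570796 rad
V = θ·R_c·A = 1.570796·9.7537·184.2500 = 2822.917 mm³

Volume = 2822.917 mm³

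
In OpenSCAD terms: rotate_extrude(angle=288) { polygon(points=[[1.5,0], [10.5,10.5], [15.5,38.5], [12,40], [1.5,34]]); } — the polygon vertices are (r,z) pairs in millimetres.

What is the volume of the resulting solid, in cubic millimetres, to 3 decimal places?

Profile (r,z), 5 vertices: (1.5,0) (10.5,10.5) (15.5,38.5) (12,40) (1.5,34)
edge 0: (1.5,0)→(10.5,10.5)  cross = 1.5·10.5 − 10.5·0 = 15.7500; (r_i+r_j)·cross = 12·15.7500 = 189.0000
edge 1: (10.5,10.5)→(15.5,38.5)  cross = 10.5·38.5 − 15.5·10.5 = 241.5000; (r_i+r_j)·cross = 26·241.5000 = 6279.0000
edge 2: (15.5,38.5)→(12,40)  cross = 15.5·40 − 12·38.5 = 158.0000; (r_i+r_j)·cross = 27.5·158.0000 = 4345.0000
edge 3: (12,40)→(1.5,34)  cross = 12·34 − 1.5·40 = 348.0000; (r_i+r_j)·cross = 13.5·348.0000 = 4698.0000
edge 4: (1.5,34)→(1.5,0)  cross = 1.5·0 − 1.5·34 = -51.0000; (r_i+r_j)·cross = 3·-51.0000 = -153.0000
Σcross = 712.2500 → A = |Σcross|/2 = 356.1250 mm²
Σ(r_i+r_j)·cross = 15358.0000 → first moment M = |Σ|/6 = 2559.6667
R_c = M/A = 2559.6667/356.1250 = 7.1876 mm
θ = 288° = 5.026548 rad
V = θ·R_c·A = 5.026548·7.1876·356.1250 = 12866.288 mm³

Volume = 12866.288 mm³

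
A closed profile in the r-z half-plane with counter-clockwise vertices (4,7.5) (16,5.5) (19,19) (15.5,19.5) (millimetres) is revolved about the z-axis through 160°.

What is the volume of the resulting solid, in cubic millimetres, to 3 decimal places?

Volume = 3905.058 mm³

Profile (r,z), 4 vertices: (4,7.5) (16,5.5) (19,19) (15.5,19.5)
edge 0: (4,7.5)→(16,5.5)  cross = 4·5.5 − 16·7.5 = -98.0000; (r_i+r_j)·cross = 20·-98.0000 = -1960.0000
edge 1: (16,5.5)→(19,19)  cross = 16·19 − 19·5.5 = 199.5000; (r_i+r_j)·cross = 35·199.5000 = 6982.5000
edge 2: (19,19)→(15.5,19.5)  cross = 19·19.5 − 15.5·19 = 76.0000; (r_i+r_j)·cross = 34.5·76.0000 = 2622.0000
edge 3: (15.5,19.5)→(4,7.5)  cross = 15.5·7.5 − 4·19.5 = 38.2500; (r_i+r_j)·cross = 19.5·38.2500 = 745.8750
Σcross = 215.7500 → A = |Σcross|/2 = 107.8750 mm²
Σ(r_i+r_j)·cross = 8390.3750 → first moment M = |Σ|/6 = 1398.3958
R_c = M/A = 1398.3958/107.8750 = 12.9631 mm
θ = 160° = 2.792527 rad
V = θ·R_c·A = 2.792527·12.9631·107.8750 = 3905.058 mm³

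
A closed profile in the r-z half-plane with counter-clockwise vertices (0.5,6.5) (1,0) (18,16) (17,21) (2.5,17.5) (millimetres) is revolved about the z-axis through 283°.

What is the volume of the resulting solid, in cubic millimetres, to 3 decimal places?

Volume = 7247.779 mm³

Profile (r,z), 5 vertices: (0.5,6.5) (1,0) (18,16) (17,21) (2.5,17.5)
edge 0: (0.5,6.5)→(1,0)  cross = 0.5·0 − 1·6.5 = -6.5000; (r_i+r_j)·cross = 1.5·-6.5000 = -9.7500
edge 1: (1,0)→(18,16)  cross = 1·16 − 18·0 = 16.0000; (r_i+r_j)·cross = 19·16.0000 = 304.0000
edge 2: (18,16)→(17,21)  cross = 18·21 − 17·16 = 106.0000; (r_i+r_j)·cross = 35·106.0000 = 3710.0000
edge 3: (17,21)→(2.5,17.5)  cross = 17·17.5 − 2.5·21 = 245.0000; (r_i+r_j)·cross = 19.5·245.0000 = 4777.5000
edge 4: (2.5,17.5)→(0.5,6.5)  cross = 2.5·6.5 − 0.5·17.5 = 7.5000; (r_i+r_j)·cross = 3·7.5000 = 22.5000
Σcross = 368.0000 → A = |Σcross|/2 = 184.0000 mm²
Σ(r_i+r_j)·cross = 8804.2500 → first moment M = |Σ|/6 = 1467.3750
R_c = M/A = 1467.3750/184.0000 = 7.9749 mm
θ = 283° = 4.939282 rad
V = θ·R_c·A = 4.939282·7.9749·184.0000 = 7247.779 mm³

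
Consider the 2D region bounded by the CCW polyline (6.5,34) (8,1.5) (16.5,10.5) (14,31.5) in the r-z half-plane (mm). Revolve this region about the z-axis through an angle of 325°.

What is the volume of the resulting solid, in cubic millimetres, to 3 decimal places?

Volume = 13782.320 mm³

Profile (r,z), 4 vertices: (6.5,34) (8,1.5) (16.5,10.5) (14,31.5)
edge 0: (6.5,34)→(8,1.5)  cross = 6.5·1.5 − 8·34 = -262.2500; (r_i+r_j)·cross = 14.5·-262.2500 = -3802.6250
edge 1: (8,1.5)→(16.5,10.5)  cross = 8·10.5 − 16.5·1.5 = 59.2500; (r_i+r_j)·cross = 24.5·59.2500 = 1451.6250
edge 2: (16.5,10.5)→(14,31.5)  cross = 16.5·31.5 − 14·10.5 = 372.7500; (r_i+r_j)·cross = 30.5·372.7500 = 11368.8750
edge 3: (14,31.5)→(6.5,34)  cross = 14·34 − 6.5·31.5 = 271.2500; (r_i+r_j)·cross = 20.5·271.2500 = 5560.6250
Σcross = 441.0000 → A = |Σcross|/2 = 220.5000 mm²
Σ(r_i+r_j)·cross = 14578.5000 → first moment M = |Σ|/6 = 2429.7500
R_c = M/A = 2429.7500/220.5000 = 11.0193 mm
θ = 325° = 5.672320 rad
V = θ·R_c·A = 5.672320·11.0193·220.5000 = 13782.320 mm³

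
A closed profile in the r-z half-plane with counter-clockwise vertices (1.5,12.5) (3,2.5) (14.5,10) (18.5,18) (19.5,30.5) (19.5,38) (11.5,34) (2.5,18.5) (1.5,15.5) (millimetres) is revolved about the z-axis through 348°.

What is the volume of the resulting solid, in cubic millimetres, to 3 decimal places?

Volume = 25184.787 mm³

Profile (r,z), 9 vertices: (1.5,12.5) (3,2.5) (14.5,10) (18.5,18) (19.5,30.5) (19.5,38) (11.5,34) (2.5,18.5) (1.5,15.5)
edge 0: (1.5,12.5)→(3,2.5)  cross = 1.5·2.5 − 3·12.5 = -33.7500; (r_i+r_j)·cross = 4.5·-33.7500 = -151.8750
edge 1: (3,2.5)→(14.5,10)  cross = 3·10 − 14.5·2.5 = -6.2500; (r_i+r_j)·cross = 17.5·-6.2500 = -109.3750
edge 2: (14.5,10)→(18.5,18)  cross = 14.5·18 − 18.5·10 = 76.0000; (r_i+r_j)·cross = 33·76.0000 = 2508.0000
edge 3: (18.5,18)→(19.5,30.5)  cross = 18.5·30.5 − 19.5·18 = 213.2500; (r_i+r_j)·cross = 38·213.2500 = 8103.5000
edge 4: (19.5,30.5)→(19.5,38)  cross = 19.5·38 − 19.5·30.5 = 146.2500; (r_i+r_j)·cross = 39·146.2500 = 5703.7500
edge 5: (19.5,38)→(11.5,34)  cross = 19.5·34 − 11.5·38 = 226.0000; (r_i+r_j)·cross = 31·226.0000 = 7006.0000
edge 6: (11.5,34)→(2.5,18.5)  cross = 11.5·18.5 − 2.5·34 = 127.7500; (r_i+r_j)·cross = 14·127.7500 = 1788.5000
edge 7: (2.5,18.5)→(1.5,15.5)  cross = 2.5·15.5 − 1.5·18.5 = 11.0000; (r_i+r_j)·cross = 4·11.0000 = 44.0000
edge 8: (1.5,15.5)→(1.5,12.5)  cross = 1.5·12.5 − 1.5·15.5 = -4.5000; (r_i+r_j)·cross = 3·-4.5000 = -13.5000
Σcross = 755.7500 → A = |Σcross|/2 = 377.8750 mm²
Σ(r_i+r_j)·cross = 24879.0000 → first moment M = |Σ|/6 = 4146.5000
R_c = M/A = 4146.5000/377.8750 = 10.9732 mm
θ = 348° = 6.073746 rad
V = θ·R_c·A = 6.073746·10.9732·377.8750 = 25184.787 mm³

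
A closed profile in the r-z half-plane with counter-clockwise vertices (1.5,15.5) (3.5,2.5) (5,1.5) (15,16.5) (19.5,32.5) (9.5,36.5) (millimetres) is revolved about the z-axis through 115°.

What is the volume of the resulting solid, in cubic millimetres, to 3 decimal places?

Profile (r,z), 6 vertices: (1.5,15.5) (3.5,2.5) (5,1.5) (15,16.5) (19.5,32.5) (9.5,36.5)
edge 0: (1.5,15.5)→(3.5,2.5)  cross = 1.5·2.5 − 3.5·15.5 = -50.5000; (r_i+r_j)·cross = 5·-50.5000 = -252.5000
edge 1: (3.5,2.5)→(5,1.5)  cross = 3.5·1.5 − 5·2.5 = -7.2500; (r_i+r_j)·cross = 8.5·-7.2500 = -61.6250
edge 2: (5,1.5)→(15,16.5)  cross = 5·16.5 − 15·1.5 = 60.0000; (r_i+r_j)·cross = 20·60.0000 = 1200.0000
edge 3: (15,16.5)→(19.5,32.5)  cross = 15·32.5 − 19.5·16.5 = 165.7500; (r_i+r_j)·cross = 34.5·165.7500 = 5718.3750
edge 4: (19.5,32.5)→(9.5,36.5)  cross = 19.5·36.5 − 9.5·32.5 = 403.0000; (r_i+r_j)·cross = 29·403.0000 = 11687.0000
edge 5: (9.5,36.5)→(1.5,15.5)  cross = 9.5·15.5 − 1.5·36.5 = 92.5000; (r_i+r_j)·cross = 11·92.5000 = 1017.5000
Σcross = 663.5000 → A = |Σcross|/2 = 331.7500 mm²
Σ(r_i+r_j)·cross = 19308.7500 → first moment M = |Σ|/6 = 3218.1250
R_c = M/A = 3218.1250/331.7500 = 9.7005 mm
θ = 115° = 2.007129 rad
V = θ·R_c·A = 2.007129·9.7005·331.7500 = 6459.191 mm³

Volume = 6459.191 mm³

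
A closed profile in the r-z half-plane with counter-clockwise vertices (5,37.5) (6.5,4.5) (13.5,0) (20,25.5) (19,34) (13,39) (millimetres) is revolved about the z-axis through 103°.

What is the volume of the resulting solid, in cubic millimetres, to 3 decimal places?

Profile (r,z), 6 vertices: (5,37.5) (6.5,4.5) (13.5,0) (20,25.5) (19,34) (13,39)
edge 0: (5,37.5)→(6.5,4.5)  cross = 5·4.5 − 6.5·37.5 = -221.2500; (r_i+r_j)·cross = 11.5·-221.2500 = -2544.3750
edge 1: (6.5,4.5)→(13.5,0)  cross = 6.5·0 − 13.5·4.5 = -60.7500; (r_i+r_j)·cross = 20·-60.7500 = -1215.0000
edge 2: (13.5,0)→(20,25.5)  cross = 13.5·25.5 − 20·0 = 344.2500; (r_i+r_j)·cross = 33.5·344.2500 = 11532.3750
edge 3: (20,25.5)→(19,34)  cross = 20·34 − 19·25.5 = 195.5000; (r_i+r_j)·cross = 39·195.5000 = 7624.5000
edge 4: (19,34)→(13,39)  cross = 19·39 − 13·34 = 299.0000; (r_i+r_j)·cross = 32·299.0000 = 9568.0000
edge 5: (13,39)→(5,37.5)  cross = 13·37.5 − 5·39 = 292.5000; (r_i+r_j)·cross = 18·292.5000 = 5265.0000
Σcross = 849.2500 → A = |Σcross|/2 = 424.6250 mm²
Σ(r_i+r_j)·cross = 30230.5000 → first moment M = |Σ|/6 = 5038.4167
R_c = M/A = 5038.4167/424.6250 = 11.8656 mm
θ = 103° = 1.797689 rad
V = θ·R_c·A = 1.797689·11.8656·424.6250 = 9057.507 mm³

Volume = 9057.507 mm³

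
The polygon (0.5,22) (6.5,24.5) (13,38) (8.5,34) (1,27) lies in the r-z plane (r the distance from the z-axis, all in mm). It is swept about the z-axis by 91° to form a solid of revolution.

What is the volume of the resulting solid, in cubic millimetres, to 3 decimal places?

Volume = 560.917 mm³

Profile (r,z), 5 vertices: (0.5,22) (6.5,24.5) (13,38) (8.5,34) (1,27)
edge 0: (0.5,22)→(6.5,24.5)  cross = 0.5·24.5 − 6.5·22 = -130.7500; (r_i+r_j)·cross = 7·-130.7500 = -915.2500
edge 1: (6.5,24.5)→(13,38)  cross = 6.5·38 − 13·24.5 = -71.5000; (r_i+r_j)·cross = 19.5·-71.5000 = -1394.2500
edge 2: (13,38)→(8.5,34)  cross = 13·34 − 8.5·38 = 119.0000; (r_i+r_j)·cross = 21.5·119.0000 = 2558.5000
edge 3: (8.5,34)→(1,27)  cross = 8.5·27 − 1·34 = 195.5000; (r_i+r_j)·cross = 9.5·195.5000 = 1857.2500
edge 4: (1,27)→(0.5,22)  cross = 1·22 − 0.5·27 = 8.5000; (r_i+r_j)·cross = 1.5·8.5000 = 12.7500
Σcross = 120.7500 → A = |Σcross|/2 = 60.3750 mm²
Σ(r_i+r_j)·cross = 2119.0000 → first moment M = |Σ|/6 = 353.1667
R_c = M/A = 353.1667/60.3750 = 5.8496 mm
θ = 91° = 1.588250 rad
V = θ·R_c·A = 1.588250·5.8496·60.3750 = 560.917 mm³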